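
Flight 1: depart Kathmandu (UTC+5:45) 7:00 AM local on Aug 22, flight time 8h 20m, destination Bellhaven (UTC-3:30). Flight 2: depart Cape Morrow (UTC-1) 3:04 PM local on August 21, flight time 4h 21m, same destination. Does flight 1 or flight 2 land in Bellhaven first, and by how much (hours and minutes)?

Flight 1 in UTC: 7:00 AM − 5:45 = 1:15 AM on Aug 22.
+8 hours 20 minutes → arrive 9:35 AM UTC on Aug 22.
Flight 2 in UTC: 3:04 PM + 1:00 = 4:04 PM on Aug 21.
+4 hours 21 minutes → arrive 8:25 PM UTC on Aug 21.
Flight 2 lands earlier by 13 hours 10 minutes.

the second, by 13 hours 10 minutes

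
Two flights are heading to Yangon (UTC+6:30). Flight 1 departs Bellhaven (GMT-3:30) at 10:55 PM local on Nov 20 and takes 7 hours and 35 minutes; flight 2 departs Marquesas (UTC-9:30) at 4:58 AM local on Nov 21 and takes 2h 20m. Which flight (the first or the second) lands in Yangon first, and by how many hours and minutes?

Flight 1 in UTC: 10:55 PM + 3:30 = 2:25 AM on Nov 21.
+7 hours 35 minutes → arrive 10:00 AM UTC on Nov 21.
Flight 2 in UTC: 4:58 AM + 9:30 = 2:28 PM on Nov 21.
+2 hours 20 minutes → arrive 4:48 PM UTC on Nov 21.
Flight 1 lands earlier by 6 hours 48 minutes.

the first, by 6 hours 48 minutes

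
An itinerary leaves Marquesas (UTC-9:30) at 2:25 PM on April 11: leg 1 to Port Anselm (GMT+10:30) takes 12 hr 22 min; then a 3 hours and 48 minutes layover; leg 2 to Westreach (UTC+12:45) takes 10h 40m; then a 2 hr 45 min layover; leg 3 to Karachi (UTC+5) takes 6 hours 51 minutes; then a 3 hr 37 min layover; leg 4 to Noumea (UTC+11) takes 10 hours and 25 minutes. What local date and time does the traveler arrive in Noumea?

1:23 PM on Apr 14

Convert departure to UTC: 2:25 PM + 9:30 = 11:55 PM UTC on Apr 11.
Add 12 hours 22 minutes leg 1 → 12:17 PM UTC (Apr 12).
Add 3 hours and 48 minutes layover in Port Anselm → 4:05 PM UTC.
Add 10 hours 40 minutes leg 2 → 2:45 AM UTC (Apr 13).
Add 2 hours 45 minutes layover in Westreach → 5:30 AM UTC.
Add 6 hours 51 minutes leg 3 → 12:21 PM UTC.
Add 3 hours 37 minutes layover in Karachi → 3:58 PM UTC.
Add 10 hours 25 minutes leg 4 → 2:23 AM UTC (Apr 14).
Noumea is UTC+11:00, so local arrival = 2:23 AM + 11:00 = 1:23 PM on Apr 14.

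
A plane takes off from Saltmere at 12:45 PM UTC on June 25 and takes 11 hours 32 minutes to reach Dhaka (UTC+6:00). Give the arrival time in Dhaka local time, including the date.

Departure is given in UTC: 12:45 PM on Jun 25.
Add 11 hours and 32 minutes → 12:17 AM UTC (Jun 26).
Dhaka is UTC+6:00: 12:17 AM + 6:00 = 6:17 AM on Jun 26.

6:17 AM on June 26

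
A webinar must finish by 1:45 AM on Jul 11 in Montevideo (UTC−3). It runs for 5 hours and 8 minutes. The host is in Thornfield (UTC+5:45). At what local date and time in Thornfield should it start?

5:22 AM on July 11

Target end time in UTC: 1:45 AM + 3:00 = 4:45 AM on Jul 11.
Subtract 5 hours and 8 minutes → start 11:37 PM UTC on Jul 10.
Thornfield is UTC+5:45: 11:37 PM + 5:45 = 5:22 AM on Jul 11.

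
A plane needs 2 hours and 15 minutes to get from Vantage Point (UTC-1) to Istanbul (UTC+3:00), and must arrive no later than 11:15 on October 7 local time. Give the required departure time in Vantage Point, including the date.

05:00 on Oct 7

Target arrival in UTC: 11:15 − 3:00 = 08:15 on Oct 7.
Subtract 2 hours 15 minutes → departure 06:00 UTC on Oct 7.
Vantage Point is UTC−1:00: 06:00 − 1:00 = 05:00 on Oct 7.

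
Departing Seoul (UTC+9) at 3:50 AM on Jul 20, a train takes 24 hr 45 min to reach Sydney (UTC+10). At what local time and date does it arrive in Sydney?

5:35 AM on July 21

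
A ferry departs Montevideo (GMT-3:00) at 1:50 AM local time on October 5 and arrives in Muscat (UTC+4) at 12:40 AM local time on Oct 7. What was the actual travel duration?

Departure in UTC: 1:50 AM + 3:00 = 4:50 AM on Oct 5.
Arrival in UTC: 12:40 AM − 4:00 = 8:40 PM on Oct 6.
Elapsed = 8:40 PM − 4:50 AM (+1 day) = 39 hours 50 minutes.

39 hours 50 minutes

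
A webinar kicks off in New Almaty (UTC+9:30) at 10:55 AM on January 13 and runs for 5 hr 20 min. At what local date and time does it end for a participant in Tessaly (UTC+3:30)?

10:15 AM on Jan 13

Tessaly is 6:00 behind New Almaty.
After 5 hours and 20 minutes it is 4:15 PM in New Almaty.
Shift by the zone difference: 4:15 PM − 6:00 = 10:15 AM on Jan 13 in Tessaly.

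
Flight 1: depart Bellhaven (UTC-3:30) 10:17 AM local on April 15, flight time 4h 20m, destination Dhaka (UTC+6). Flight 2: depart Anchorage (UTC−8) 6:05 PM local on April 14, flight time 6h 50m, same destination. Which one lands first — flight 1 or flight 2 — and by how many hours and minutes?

Flight 1 in UTC: 10:17 AM + 3:30 = 1:47 PM on Apr 15.
+4 hours and 20 minutes → arrive 6:07 PM UTC on Apr 15.
Flight 2 in UTC: 6:05 PM + 8:00 = 2:05 AM on Apr 15.
+6 hours and 50 minutes → arrive 8:55 AM UTC on Apr 15.
Flight 2 lands earlier by 9 hours 12 minutes.

the second, by 9 hours 12 minutes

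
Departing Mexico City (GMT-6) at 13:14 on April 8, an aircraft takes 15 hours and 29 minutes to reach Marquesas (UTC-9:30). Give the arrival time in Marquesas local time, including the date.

01:13 on April 9

Convert departure to UTC: 13:14 + 6:00 = 19:14 UTC on Apr 8.
Add 15 hours and 29 minutes travel time → 10:43 UTC (Apr 9).
Marquesas is UTC−9:30, so local arrival = 10:43 − 9:30 = 01:13 on Apr 9.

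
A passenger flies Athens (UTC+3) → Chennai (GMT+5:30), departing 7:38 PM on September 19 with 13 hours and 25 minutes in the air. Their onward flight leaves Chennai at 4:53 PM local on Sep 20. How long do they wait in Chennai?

5 hours 20 minutes

Convert departure to UTC: 7:38 PM − 3:00 = 4:38 PM UTC on Sep 19.
Add 13 hours 25 minutes flight time → 6:03 AM UTC (Sep 20).
Chennai is UTC+5:30, so local arrival = 6:03 AM + 5:30 = 11:33 AM on Sep 20.
Layover = 4:53 PM − 11:33 AM = 5 hours 20 minutes.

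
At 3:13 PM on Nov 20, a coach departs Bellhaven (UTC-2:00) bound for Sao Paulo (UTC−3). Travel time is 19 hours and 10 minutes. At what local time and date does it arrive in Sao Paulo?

9:23 AM on November 21

Convert departure to UTC: 3:13 PM + 2:00 = 5:13 PM UTC on Nov 20.
Add 19 hours 10 minutes travel time → 12:23 PM UTC (Nov 21).
Sao Paulo is UTC−3:00, so local arrival = 12:23 PM − 3:00 = 9:23 AM on Nov 21.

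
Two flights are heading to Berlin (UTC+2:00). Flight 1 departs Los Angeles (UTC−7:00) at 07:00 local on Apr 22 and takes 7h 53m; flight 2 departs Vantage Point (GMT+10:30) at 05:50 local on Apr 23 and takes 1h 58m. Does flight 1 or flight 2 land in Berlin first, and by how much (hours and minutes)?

the second, by 35 minutes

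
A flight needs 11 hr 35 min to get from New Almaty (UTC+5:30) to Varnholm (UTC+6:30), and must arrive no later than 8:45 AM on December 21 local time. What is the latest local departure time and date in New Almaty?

Target arrival in UTC: 8:45 AM − 6:30 = 2:15 AM on Dec 21.
Subtract 11 hours and 35 minutes → departure 2:40 PM UTC on Dec 20.
New Almaty is UTC+5:30: 2:40 PM + 5:30 = 8:10 PM on Dec 20.

8:10 PM on Dec 20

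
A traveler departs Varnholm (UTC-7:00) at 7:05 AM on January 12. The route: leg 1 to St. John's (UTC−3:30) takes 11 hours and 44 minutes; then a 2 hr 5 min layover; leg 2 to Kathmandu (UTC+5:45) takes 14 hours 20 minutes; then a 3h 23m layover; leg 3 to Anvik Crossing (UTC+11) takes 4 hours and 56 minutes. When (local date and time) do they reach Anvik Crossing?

1:33 PM on January 14

Convert departure to UTC: 7:05 AM + 7:00 = 2:05 PM UTC on Jan 12.
Add 11 hours 44 minutes leg 1 → 1:49 AM UTC (Jan 13).
Add 2 hours and 5 minutes layover in St. John's → 3:54 AM UTC.
Add 14 hours 20 minutes leg 2 → 6:14 PM UTC.
Add 3 hours and 23 minutes layover in Kathmandu → 9:37 PM UTC.
Add 4 hours 56 minutes leg 3 → 2:33 AM UTC (Jan 14).
Anvik Crossing is UTC+11:00, so local arrival = 2:33 AM + 11:00 = 1:33 PM on Jan 14.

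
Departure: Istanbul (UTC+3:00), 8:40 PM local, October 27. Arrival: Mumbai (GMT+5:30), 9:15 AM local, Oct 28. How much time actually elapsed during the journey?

Mumbai is 2:30 ahead of Istanbul.
Clock-face elapsed time (ignoring zones) is 12 hours 35 minutes.
Actual elapsed = 12 hours 35 minutes − 2:30 = 10 hours 5 minutes.

10 hours 5 minutes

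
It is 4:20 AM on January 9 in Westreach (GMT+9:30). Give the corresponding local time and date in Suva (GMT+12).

6:50 AM on January 9

Suva is 2:30 ahead of Westreach.
Shift by the zone difference: 4:20 AM + 2:30 = 6:50 AM on Jan 9 in Suva.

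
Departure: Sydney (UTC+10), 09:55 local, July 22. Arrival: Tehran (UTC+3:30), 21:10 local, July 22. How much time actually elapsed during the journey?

Tehran is 6:30 behind Sydney.
Clock-face elapsed time (ignoring zones) is 11 hours 15 minutes.
Actual elapsed = 11 hours 15 minutes + 6:30 = 17 hours 45 minutes.

17 hours 45 minutes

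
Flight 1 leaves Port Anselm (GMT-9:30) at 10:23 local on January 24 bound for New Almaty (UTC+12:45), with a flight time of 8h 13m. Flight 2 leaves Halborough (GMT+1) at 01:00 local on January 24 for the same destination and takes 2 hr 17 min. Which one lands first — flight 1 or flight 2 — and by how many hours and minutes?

Flight 1 in UTC: 10:23 + 9:30 = 19:53 on Jan 24.
+8 hours and 13 minutes → arrive 04:06 UTC on Jan 25.
Flight 2 in UTC: 01:00 − 1:00 = 00:00 on Jan 24.
+2 hours 17 minutes → arrive 02:17 UTC on Jan 24.
Flight 2 lands earlier by 25 hours 49 minutes.

the second, by 25 hours 49 minutes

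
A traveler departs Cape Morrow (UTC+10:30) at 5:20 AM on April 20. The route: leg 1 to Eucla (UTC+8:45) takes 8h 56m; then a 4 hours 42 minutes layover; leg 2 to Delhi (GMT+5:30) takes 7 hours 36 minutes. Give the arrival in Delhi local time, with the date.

Convert departure to UTC: 5:20 AM − 10:30 = 6:50 PM UTC on Apr 19.
Add 8 hours 56 minutes leg 1 → 3:46 AM UTC (Apr 20).
Add 4 hours 42 minutes layover in Eucla → 8:28 AM UTC.
Add 7 hours 36 minutes leg 2 → 4:04 PM UTC.
Delhi is UTC+5:30, so local arrival = 4:04 PM + 5:30 = 9:34 PM on Apr 20.

9:34 PM on April 20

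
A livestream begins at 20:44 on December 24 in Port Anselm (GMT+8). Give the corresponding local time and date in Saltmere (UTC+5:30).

In UTC: 20:44 − 8:00 = 12:44 on Dec 24.
Saltmere is UTC+5:30: 12:44 + 5:30 = 18:14 on Dec 24.

18:14 on Dec 24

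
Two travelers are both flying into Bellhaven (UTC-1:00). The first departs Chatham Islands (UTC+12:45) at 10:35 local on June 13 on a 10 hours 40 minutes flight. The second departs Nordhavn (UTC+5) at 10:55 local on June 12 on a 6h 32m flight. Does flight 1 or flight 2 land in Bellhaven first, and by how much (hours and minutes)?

Flight 1 in UTC: 10:35 − 12:45 = 21:50 on Jun 12.
+10 hours 40 minutes → arrive 08:30 UTC on Jun 13.
Flight 2 in UTC: 10:55 − 5:00 = 05:55 on Jun 12.
+6 hours 32 minutes → arrive 12:27 UTC on Jun 12.
Flight 2 lands earlier by 20 hours 3 minutes.

the second, by 20 hours 3 minutes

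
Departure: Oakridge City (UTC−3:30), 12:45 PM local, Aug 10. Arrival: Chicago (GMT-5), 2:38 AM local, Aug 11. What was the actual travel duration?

Departure in UTC: 12:45 PM + 3:30 = 4:15 PM on Aug 10.
Arrival in UTC: 2:38 AM + 5:00 = 7:38 AM on Aug 11.
Elapsed = 7:38 AM − 4:15 PM (+1 day) = 15 hours 23 minutes.

15 hours 23 minutes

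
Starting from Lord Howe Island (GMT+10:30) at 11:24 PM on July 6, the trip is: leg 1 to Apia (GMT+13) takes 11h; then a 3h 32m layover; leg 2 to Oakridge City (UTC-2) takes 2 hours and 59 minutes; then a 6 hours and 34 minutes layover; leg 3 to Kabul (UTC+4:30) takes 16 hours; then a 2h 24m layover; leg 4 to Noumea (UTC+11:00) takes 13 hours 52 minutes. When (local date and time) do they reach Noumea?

8:15 AM on July 9

Convert departure to UTC: 11:24 PM − 10:30 = 12:54 PM UTC on Jul 6.
Add 11 hours leg 1 → 11:54 PM UTC.
Add 3 hours and 32 minutes layover in Apia → 3:26 AM UTC (Jul 7).
Add 2 hours and 59 minutes leg 2 → 6:25 AM UTC.
Add 6 hours 34 minutes layover in Oakridge City → 12:59 PM UTC.
Add 16 hours leg 3 → 4:59 AM UTC (Jul 8).
Add 2 hours 24 minutes layover in Kabul → 7:23 AM UTC.
Add 13 hours 52 minutes leg 4 → 9:15 PM UTC.
Noumea is UTC+11:00, so local arrival = 9:15 PM + 11:00 = 8:15 AM on Jul 9.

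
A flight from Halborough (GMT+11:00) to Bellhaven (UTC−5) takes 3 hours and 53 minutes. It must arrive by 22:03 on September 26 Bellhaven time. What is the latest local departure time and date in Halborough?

10:10 on September 27

Target arrival in UTC: 22:03 + 5:00 = 03:03 on Sep 27.
Subtract 3 hours 53 minutes → departure 23:10 UTC on Sep 26.
Halborough is UTC+11:00: 23:10 + 11:00 = 10:10 on Sep 27.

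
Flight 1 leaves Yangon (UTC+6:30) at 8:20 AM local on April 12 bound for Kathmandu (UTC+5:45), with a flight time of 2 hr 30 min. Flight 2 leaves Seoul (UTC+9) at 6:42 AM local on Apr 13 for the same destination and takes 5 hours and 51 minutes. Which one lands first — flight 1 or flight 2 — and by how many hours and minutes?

the first, by 23 hours 13 minutes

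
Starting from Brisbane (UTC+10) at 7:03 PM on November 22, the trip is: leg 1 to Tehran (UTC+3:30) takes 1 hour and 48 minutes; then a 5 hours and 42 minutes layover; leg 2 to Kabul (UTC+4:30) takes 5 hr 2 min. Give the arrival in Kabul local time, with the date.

2:05 AM on November 23

Convert departure to UTC: 7:03 PM − 10:00 = 9:03 AM UTC on Nov 22.
Add 1 hour and 48 minutes leg 1 → 10:51 AM UTC.
Add 5 hours and 42 minutes layover in Tehran → 4:33 PM UTC.
Add 5 hours and 2 minutes leg 2 → 9:35 PM UTC.
Kabul is UTC+4:30, so local arrival = 9:35 PM + 4:30 = 2:05 AM on Nov 23.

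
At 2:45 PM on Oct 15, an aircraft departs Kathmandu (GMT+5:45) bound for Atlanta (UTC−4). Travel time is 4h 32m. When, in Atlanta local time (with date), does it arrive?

9:32 AM on Oct 15

Convert departure to UTC: 2:45 PM − 5:45 = 9:00 AM UTC on Oct 15.
Add 4 hours 32 minutes travel time → 1:32 PM UTC.
Atlanta is UTC−4:00, so local arrival = 1:32 PM − 4:00 = 9:32 AM on Oct 15.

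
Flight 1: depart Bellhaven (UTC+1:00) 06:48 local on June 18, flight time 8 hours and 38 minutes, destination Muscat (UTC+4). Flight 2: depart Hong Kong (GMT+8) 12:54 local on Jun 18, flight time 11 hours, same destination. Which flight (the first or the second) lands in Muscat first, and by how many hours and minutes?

the first, by 1 hour 28 minutes

Flight 1 in UTC: 06:48 − 1:00 = 05:48 on Jun 18.
+8 hours 38 minutes → arrive 14:26 UTC on Jun 18.
Flight 2 in UTC: 12:54 − 8:00 = 04:54 on Jun 18.
+11 hours → arrive 15:54 UTC on Jun 18.
Flight 1 lands earlier by 1 hour 28 minutes.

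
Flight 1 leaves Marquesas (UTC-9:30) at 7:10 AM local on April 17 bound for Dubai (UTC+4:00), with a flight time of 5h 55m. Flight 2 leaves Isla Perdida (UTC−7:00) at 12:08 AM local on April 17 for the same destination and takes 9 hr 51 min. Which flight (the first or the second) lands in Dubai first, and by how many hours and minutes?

the second, by 5 hours 36 minutes

Flight 1 in UTC: 7:10 AM + 9:30 = 4:40 PM on Apr 17.
+5 hours 55 minutes → arrive 10:35 PM UTC on Apr 17.
Flight 2 in UTC: 12:08 AM + 7:00 = 7:08 AM on Apr 17.
+9 hours 51 minutes → arrive 4:59 PM UTC on Apr 17.
Flight 2 lands earlier by 5 hours 36 minutes.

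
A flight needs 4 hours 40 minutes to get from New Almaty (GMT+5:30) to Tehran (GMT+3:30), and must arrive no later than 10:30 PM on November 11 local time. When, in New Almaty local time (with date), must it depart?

Target arrival in UTC: 10:30 PM − 3:30 = 7:00 PM on Nov 11.
Subtract 4 hours and 40 minutes → departure 2:20 PM UTC on Nov 11.
New Almaty is UTC+5:30: 2:20 PM + 5:30 = 7:50 PM on Nov 11.

7:50 PM on November 11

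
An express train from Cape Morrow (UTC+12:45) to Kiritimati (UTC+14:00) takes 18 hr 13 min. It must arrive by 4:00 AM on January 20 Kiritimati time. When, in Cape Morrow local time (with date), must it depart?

8:32 AM on January 19

Target arrival in UTC: 4:00 AM − 14:00 = 2:00 PM on Jan 19.
Subtract 18 hours and 13 minutes → departure 7:47 PM UTC on Jan 18.
Cape Morrow is UTC+12:45: 7:47 PM + 12:45 = 8:32 AM on Jan 19.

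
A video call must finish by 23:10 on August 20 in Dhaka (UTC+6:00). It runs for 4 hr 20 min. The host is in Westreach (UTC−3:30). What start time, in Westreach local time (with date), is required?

Target end time in UTC: 23:10 − 6:00 = 17:10 on Aug 20.
Subtract 4 hours and 20 minutes → start 12:50 UTC on Aug 20.
Westreach is UTC−3:30: 12:50 − 3:30 = 09:20 on Aug 20.

09:20 on August 20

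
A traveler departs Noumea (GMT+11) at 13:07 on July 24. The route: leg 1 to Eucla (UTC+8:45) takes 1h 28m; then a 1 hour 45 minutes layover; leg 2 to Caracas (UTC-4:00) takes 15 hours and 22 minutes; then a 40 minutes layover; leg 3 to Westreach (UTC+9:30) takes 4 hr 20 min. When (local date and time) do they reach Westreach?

11:12 on July 25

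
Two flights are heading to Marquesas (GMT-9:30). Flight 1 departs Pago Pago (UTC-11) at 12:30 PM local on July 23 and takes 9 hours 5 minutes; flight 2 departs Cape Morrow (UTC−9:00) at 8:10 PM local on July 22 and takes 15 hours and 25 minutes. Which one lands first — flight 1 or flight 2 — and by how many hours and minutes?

the second, by 12 hours

Flight 1 in UTC: 12:30 PM + 11:00 = 11:30 PM on Jul 23.
+9 hours 5 minutes → arrive 8:35 AM UTC on Jul 24.
Flight 2 in UTC: 8:10 PM + 9:00 = 5:10 AM on Jul 23.
+15 hours and 25 minutes → arrive 8:35 PM UTC on Jul 23.
Flight 2 lands earlier by 12 hours.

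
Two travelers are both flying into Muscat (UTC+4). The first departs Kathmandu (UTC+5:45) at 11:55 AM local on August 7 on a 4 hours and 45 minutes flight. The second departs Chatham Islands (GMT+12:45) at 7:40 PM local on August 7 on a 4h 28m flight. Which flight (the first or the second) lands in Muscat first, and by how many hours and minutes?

Flight 1 in UTC: 11:55 AM − 5:45 = 6:10 AM on Aug 7.
+4 hours and 45 minutes → arrive 10:55 AM UTC on Aug 7.
Flight 2 in UTC: 7:40 PM − 12:45 = 6:55 AM on Aug 7.
+4 hours and 28 minutes → arrive 11:23 AM UTC on Aug 7.
Flight 1 lands earlier by 28 minutes.

the first, by 28 minutes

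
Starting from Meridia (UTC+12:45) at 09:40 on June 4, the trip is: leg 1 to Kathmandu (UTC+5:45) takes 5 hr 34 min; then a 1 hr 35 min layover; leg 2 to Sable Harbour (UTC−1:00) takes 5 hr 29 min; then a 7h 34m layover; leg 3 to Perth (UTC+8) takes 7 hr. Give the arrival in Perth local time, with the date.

Convert departure to UTC: 09:40 − 12:45 = 20:55 UTC on Jun 3.
Add 5 hours 34 minutes leg 1 → 02:29 UTC (Jun 4).
Add 1 hour and 35 minutes layover in Kathmandu → 04:04 UTC.
Add 5 hours 29 minutes leg 2 → 09:33 UTC.
Add 7 hours and 34 minutes layover in Sable Harbour → 17:07 UTC.
Add 7 hours leg 3 → 00:07 UTC (Jun 5).
Perth is UTC+8:00, so local arrival = 00:07 + 8:00 = 08:07 on Jun 5.

08:07 on June 5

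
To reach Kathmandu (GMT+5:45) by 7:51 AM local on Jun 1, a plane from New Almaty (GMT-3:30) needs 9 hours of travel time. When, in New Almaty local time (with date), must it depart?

1:36 PM on May 31

Target arrival in UTC: 7:51 AM − 5:45 = 2:06 AM on Jun 1.
Subtract 9 hours → departure 5:06 PM UTC on May 31.
New Almaty is UTC−3:30: 5:06 PM − 3:30 = 1:36 PM on May 31.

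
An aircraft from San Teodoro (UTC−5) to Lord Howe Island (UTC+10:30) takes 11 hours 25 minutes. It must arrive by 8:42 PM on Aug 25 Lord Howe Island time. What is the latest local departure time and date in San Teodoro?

Target arrival in UTC: 8:42 PM − 10:30 = 10:12 AM on Aug 25.
Subtract 11 hours and 25 minutes → departure 10:47 PM UTC on Aug 24.
San Teodoro is UTC−5:00: 10:47 PM − 5:00 = 5:47 PM on Aug 24.

5:47 PM on August 24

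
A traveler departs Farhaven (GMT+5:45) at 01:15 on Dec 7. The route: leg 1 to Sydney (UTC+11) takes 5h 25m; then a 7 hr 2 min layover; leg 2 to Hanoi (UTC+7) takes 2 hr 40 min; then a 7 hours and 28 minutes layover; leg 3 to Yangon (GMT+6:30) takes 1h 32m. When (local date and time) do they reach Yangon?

02:07 on December 8

Convert departure to UTC: 01:15 − 5:45 = 19:30 UTC on Dec 6.
Add 5 hours and 25 minutes leg 1 → 00:55 UTC (Dec 7).
Add 7 hours 2 minutes layover in Sydney → 07:57 UTC.
Add 2 hours 40 minutes leg 2 → 10:37 UTC.
Add 7 hours and 28 minutes layover in Hanoi → 18:05 UTC.
Add 1 hour 32 minutes leg 3 → 19:37 UTC.
Yangon is UTC+6:30, so local arrival = 19:37 + 6:30 = 02:07 on Dec 8.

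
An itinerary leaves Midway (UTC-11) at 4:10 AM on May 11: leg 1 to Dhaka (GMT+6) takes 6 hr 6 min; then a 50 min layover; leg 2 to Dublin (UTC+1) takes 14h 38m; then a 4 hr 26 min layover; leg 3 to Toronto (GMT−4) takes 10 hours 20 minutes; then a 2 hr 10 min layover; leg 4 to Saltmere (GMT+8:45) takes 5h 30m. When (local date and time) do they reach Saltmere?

7:55 PM on May 13

Convert departure to UTC: 4:10 AM + 11:00 = 3:10 PM UTC on May 11.
Add 6 hours and 6 minutes leg 1 → 9:16 PM UTC.
Add 50 minutes layover in Dhaka → 10:06 PM UTC.
Add 14 hours and 38 minutes leg 2 → 12:44 PM UTC (May 12).
Add 4 hours and 26 minutes layover in Dublin → 5:10 PM UTC.
Add 10 hours 20 minutes leg 3 → 3:30 AM UTC (May 13).
Add 2 hours 10 minutes layover in Toronto → 5:40 AM UTC.
Add 5 hours and 30 minutes leg 4 → 11:10 AM UTC.
Saltmere is UTC+8:45, so local arrival = 11:10 AM + 8:45 = 7:55 PM on May 13.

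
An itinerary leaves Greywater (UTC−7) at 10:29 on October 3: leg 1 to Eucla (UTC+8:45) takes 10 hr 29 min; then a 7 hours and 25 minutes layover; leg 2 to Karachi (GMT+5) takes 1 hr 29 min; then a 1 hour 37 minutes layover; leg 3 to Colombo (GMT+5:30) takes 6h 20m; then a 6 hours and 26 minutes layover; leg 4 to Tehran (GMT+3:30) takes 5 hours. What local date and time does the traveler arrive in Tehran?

11:45 on October 5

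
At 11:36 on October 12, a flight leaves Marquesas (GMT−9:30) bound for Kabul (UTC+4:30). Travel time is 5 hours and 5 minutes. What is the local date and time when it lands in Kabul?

Convert departure to UTC: 11:36 + 9:30 = 21:06 UTC on Oct 12.
Add 5 hours 5 minutes travel time → 02:11 UTC (Oct 13).
Kabul is UTC+4:30, so local arrival = 02:11 + 4:30 = 06:41 on Oct 13.

06:41 on October 13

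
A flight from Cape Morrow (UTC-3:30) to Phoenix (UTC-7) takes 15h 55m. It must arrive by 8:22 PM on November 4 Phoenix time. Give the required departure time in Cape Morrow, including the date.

Target arrival in UTC: 8:22 PM + 7:00 = 3:22 AM on Nov 5.
Subtract 15 hours and 55 minutes → departure 11:27 AM UTC on Nov 4.
Cape Morrow is UTC−3:30: 11:27 AM − 3:30 = 7:57 AM on Nov 4.

7:57 AM on Nov 4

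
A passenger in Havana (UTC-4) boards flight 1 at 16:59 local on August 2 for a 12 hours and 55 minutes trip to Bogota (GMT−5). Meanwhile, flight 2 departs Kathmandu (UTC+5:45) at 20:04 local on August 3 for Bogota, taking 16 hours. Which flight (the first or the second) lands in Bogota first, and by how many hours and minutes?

the first, by 20 hours 25 minutes

Flight 1 in UTC: 16:59 + 4:00 = 20:59 on Aug 2.
+12 hours and 55 minutes → arrive 09:54 UTC on Aug 3.
Flight 2 in UTC: 20:04 − 5:45 = 14:19 on Aug 3.
+16 hours → arrive 06:19 UTC on Aug 4.
Flight 1 lands earlier by 20 hours 25 minutes.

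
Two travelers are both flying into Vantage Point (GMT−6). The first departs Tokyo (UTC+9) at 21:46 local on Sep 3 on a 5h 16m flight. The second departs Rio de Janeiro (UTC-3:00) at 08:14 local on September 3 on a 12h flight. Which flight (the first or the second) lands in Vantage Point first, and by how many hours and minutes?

the first, by 5 hours 12 minutes

Flight 1 in UTC: 21:46 − 9:00 = 12:46 on Sep 3.
+5 hours 16 minutes → arrive 18:02 UTC on Sep 3.
Flight 2 in UTC: 08:14 + 3:00 = 11:14 on Sep 3.
+12 hours → arrive 23:14 UTC on Sep 3.
Flight 1 lands earlier by 5 hours 12 minutes.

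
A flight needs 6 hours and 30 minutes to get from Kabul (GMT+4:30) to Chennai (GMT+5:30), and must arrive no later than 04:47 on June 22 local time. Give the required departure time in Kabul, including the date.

Target arrival in UTC: 04:47 − 5:30 = 23:17 on Jun 21.
Subtract 6 hours 30 minutes → departure 16:47 UTC on Jun 21.
Kabul is UTC+4:30: 16:47 + 4:30 = 21:17 on Jun 21.

21:17 on June 21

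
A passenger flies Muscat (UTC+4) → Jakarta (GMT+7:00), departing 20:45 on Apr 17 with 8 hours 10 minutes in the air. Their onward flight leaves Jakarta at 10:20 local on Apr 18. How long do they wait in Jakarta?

2 hours 25 minutes

Convert departure to UTC: 20:45 − 4:00 = 16:45 UTC on Apr 17.
Add 8 hours 10 minutes flight time → 00:55 UTC (Apr 18).
Jakarta is UTC+7:00, so local arrival = 00:55 + 7:00 = 07:55 on Apr 18.
Layover = 10:20 − 07:55 = 2 hours 25 minutes.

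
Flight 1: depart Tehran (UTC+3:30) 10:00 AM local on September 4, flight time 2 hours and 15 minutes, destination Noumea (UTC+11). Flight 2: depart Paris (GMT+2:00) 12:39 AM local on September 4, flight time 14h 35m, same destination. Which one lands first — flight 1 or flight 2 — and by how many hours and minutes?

the first, by 4 hours 29 minutes

Flight 1 in UTC: 10:00 AM − 3:30 = 6:30 AM on Sep 4.
+2 hours and 15 minutes → arrive 8:45 AM UTC on Sep 4.
Flight 2 in UTC: 12:39 AM − 2:00 = 10:39 PM on Sep 3.
+14 hours 35 minutes → arrive 1:14 PM UTC on Sep 4.
Flight 1 lands earlier by 4 hours 29 minutes.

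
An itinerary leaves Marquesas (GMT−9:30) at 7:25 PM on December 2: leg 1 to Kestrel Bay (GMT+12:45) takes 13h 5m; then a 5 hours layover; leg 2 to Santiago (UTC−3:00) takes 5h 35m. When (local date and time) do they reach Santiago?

1:35 AM on December 4

Convert departure to UTC: 7:25 PM + 9:30 = 4:55 AM UTC on Dec 3.
Add 13 hours 5 minutes leg 1 → 6:00 PM UTC.
Add 5 hours layover in Kestrel Bay → 11:00 PM UTC.
Add 5 hours 35 minutes leg 2 → 4:35 AM UTC (Dec 4).
Santiago is UTC−3:00, so local arrival = 4:35 AM − 3:00 = 1:35 AM on Dec 4.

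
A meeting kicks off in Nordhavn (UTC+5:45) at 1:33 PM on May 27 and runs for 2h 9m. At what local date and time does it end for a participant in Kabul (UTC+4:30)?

Convert start to UTC: 1:33 PM − 5:45 = 7:48 AM UTC on May 27.
Add 2 hours 9 minutes duration → 9:57 AM UTC.
Kabul is UTC+4:30, so local end time = 9:57 AM + 4:30 = 2:27 PM on May 27.

2:27 PM on May 27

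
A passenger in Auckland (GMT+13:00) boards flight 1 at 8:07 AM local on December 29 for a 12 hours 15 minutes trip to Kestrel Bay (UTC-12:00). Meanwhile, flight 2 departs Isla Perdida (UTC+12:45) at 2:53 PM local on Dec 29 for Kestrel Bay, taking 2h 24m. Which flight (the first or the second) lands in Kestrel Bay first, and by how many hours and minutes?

Flight 1 in UTC: 8:07 AM − 13:00 = 7:07 PM on Dec 28.
+12 hours and 15 minutes → arrive 7:22 AM UTC on Dec 29.
Flight 2 in UTC: 2:53 PM − 12:45 = 2:08 AM on Dec 29.
+2 hours and 24 minutes → arrive 4:32 AM UTC on Dec 29.
Flight 2 lands earlier by 2 hours 50 minutes.

the second, by 2 hours 50 minutes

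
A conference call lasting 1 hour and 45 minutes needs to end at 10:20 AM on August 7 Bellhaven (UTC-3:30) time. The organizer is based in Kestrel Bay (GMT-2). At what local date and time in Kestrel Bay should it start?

Target end time in UTC: 10:20 AM + 3:30 = 1:50 PM on Aug 7.
Subtract 1 hour and 45 minutes → start 12:05 PM UTC on Aug 7.
Kestrel Bay is UTC−2:00: 12:05 PM − 2:00 = 10:05 AM on Aug 7.

10:05 AM on August 7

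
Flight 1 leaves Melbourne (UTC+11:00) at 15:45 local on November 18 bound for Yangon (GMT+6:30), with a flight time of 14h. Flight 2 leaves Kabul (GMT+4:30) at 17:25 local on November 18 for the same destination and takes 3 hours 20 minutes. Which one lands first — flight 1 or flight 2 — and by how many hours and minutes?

the second, by 2 hours 30 minutes

Flight 1 in UTC: 15:45 − 11:00 = 04:45 on Nov 18.
+14 hours → arrive 18:45 UTC on Nov 18.
Flight 2 in UTC: 17:25 − 4:30 = 12:55 on Nov 18.
+3 hours 20 minutes → arrive 16:15 UTC on Nov 18.
Flight 2 lands earlier by 2 hours 30 minutes.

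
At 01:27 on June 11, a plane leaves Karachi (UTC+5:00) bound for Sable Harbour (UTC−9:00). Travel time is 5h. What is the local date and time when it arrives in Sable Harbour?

Sable Harbour is 14:00 behind Karachi.
After 5 hours it is 06:27 in Karachi.
Shift by the zone difference: 06:27 − 14:00 = 16:27 on Jun 10 in Sable Harbour.

16:27 on June 10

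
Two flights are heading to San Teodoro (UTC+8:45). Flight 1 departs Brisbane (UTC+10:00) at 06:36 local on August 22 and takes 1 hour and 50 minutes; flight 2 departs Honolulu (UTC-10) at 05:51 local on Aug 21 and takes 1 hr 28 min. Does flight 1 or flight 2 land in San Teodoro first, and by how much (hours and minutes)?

the second, by 5 hours 7 minutes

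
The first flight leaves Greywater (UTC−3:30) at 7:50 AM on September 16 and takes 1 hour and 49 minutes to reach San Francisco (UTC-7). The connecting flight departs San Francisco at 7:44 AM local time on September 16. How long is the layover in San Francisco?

1 hour 35 minutes

Convert departure to UTC: 7:50 AM + 3:30 = 11:20 AM UTC on Sep 16.
Add 1 hour and 49 minutes flight time → 1:09 PM UTC.
San Francisco is UTC−7:00, so local arrival = 1:09 PM − 7:00 = 6:09 AM on Sep 16.
Layover = 7:44 AM − 6:09 AM = 1 hour 35 minutes.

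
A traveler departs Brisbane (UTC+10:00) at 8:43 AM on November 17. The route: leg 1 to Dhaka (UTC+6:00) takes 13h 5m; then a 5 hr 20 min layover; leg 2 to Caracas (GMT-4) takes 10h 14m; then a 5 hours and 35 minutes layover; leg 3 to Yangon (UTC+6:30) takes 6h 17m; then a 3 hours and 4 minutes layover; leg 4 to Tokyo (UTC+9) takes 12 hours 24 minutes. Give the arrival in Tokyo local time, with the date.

Convert departure to UTC: 8:43 AM − 10:00 = 10:43 PM UTC on Nov 16.
Add 13 hours 5 minutes leg 1 → 11:48 AM UTC (Nov 17).
Add 5 hours and 20 minutes layover in Dhaka → 5:08 PM UTC.
Add 10 hours 14 minutes leg 2 → 3:22 AM UTC (Nov 18).
Add 5 hours and 35 minutes layover in Caracas → 8:57 AM UTC.
Add 6 hours 17 minutes leg 3 → 3:14 PM UTC.
Add 3 hours 4 minutes layover in Yangon → 6:18 PM UTC.
Add 12 hours 24 minutes leg 4 → 6:42 AM UTC (Nov 19).
Tokyo is UTC+9:00, so local arrival = 6:42 AM + 9:00 = 3:42 PM on Nov 19.

3:42 PM on Nov 19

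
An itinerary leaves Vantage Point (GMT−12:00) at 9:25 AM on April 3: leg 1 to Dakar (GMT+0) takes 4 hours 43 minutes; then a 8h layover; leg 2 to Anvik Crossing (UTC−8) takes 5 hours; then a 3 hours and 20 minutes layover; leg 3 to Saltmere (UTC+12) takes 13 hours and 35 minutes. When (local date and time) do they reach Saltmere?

8:03 PM on Apr 5

Convert departure to UTC: 9:25 AM + 12:00 = 9:25 PM UTC on Apr 3.
Add 4 hours 43 minutes leg 1 → 2:08 AM UTC (Apr 4).
Add 8 hours layover in Dakar → 10:08 AM UTC.
Add 5 hours leg 2 → 3:08 PM UTC.
Add 3 hours and 20 minutes layover in Anvik Crossing → 6:28 PM UTC.
Add 13 hours and 35 minutes leg 3 → 8:03 AM UTC (Apr 5).
Saltmere is UTC+12:00, so local arrival = 8:03 AM + 12:00 = 8:03 PM on Apr 5.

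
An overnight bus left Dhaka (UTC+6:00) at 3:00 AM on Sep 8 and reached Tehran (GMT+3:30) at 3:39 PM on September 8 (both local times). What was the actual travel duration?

15 hours 9 minutes

Departure in UTC: 3:00 AM − 6:00 = 9:00 PM on Sep 7.
Arrival in UTC: 3:39 PM − 3:30 = 12:09 PM on Sep 8.
Elapsed = 12:09 PM − 9:00 PM (+1 day) = 15 hours 9 minutes.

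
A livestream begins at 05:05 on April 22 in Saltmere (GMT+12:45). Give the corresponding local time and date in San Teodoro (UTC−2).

14:20 on April 21

San Teodoro is 14:45 behind Saltmere.
Shift by the zone difference: 05:05 − 14:45 = 14:20 on Apr 21 in San Teodoro.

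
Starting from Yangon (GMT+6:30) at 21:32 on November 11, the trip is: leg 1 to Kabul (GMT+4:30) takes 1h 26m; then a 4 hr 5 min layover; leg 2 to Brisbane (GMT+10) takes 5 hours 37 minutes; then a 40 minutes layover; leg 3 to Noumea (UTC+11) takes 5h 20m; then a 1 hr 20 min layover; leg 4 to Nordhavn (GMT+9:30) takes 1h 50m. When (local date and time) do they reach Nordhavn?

20:50 on November 12

Convert departure to UTC: 21:32 − 6:30 = 15:02 UTC on Nov 11.
Add 1 hour and 26 minutes leg 1 → 16:28 UTC.
Add 4 hours 5 minutes layover in Kabul → 20:33 UTC.
Add 5 hours 37 minutes leg 2 → 02:10 UTC (Nov 12).
Add 40 minutes layover in Brisbane → 02:50 UTC.
Add 5 hours and 20 minutes leg 3 → 08:10 UTC.
Add 1 hour 20 minutes layover in Noumea → 09:30 UTC.
Add 1 hour and 50 minutes leg 4 → 11:20 UTC.
Nordhavn is UTC+9:30, so local arrival = 11:20 + 9:30 = 20:50 on Nov 12.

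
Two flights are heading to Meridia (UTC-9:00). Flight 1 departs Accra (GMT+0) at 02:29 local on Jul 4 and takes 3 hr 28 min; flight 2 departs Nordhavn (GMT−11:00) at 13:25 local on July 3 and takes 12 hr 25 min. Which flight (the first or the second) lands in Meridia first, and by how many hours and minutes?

the first, by 6 hours 53 minutes

Flight 1 departs at 02:29 UTC (Jul 4).
+3 hours 28 minutes → arrive 05:57 UTC on Jul 4.
Flight 2 in UTC: 13:25 + 11:00 = 00:25 on Jul 4.
+12 hours and 25 minutes → arrive 12:50 UTC on Jul 4.
Flight 1 lands earlier by 6 hours 53 minutes.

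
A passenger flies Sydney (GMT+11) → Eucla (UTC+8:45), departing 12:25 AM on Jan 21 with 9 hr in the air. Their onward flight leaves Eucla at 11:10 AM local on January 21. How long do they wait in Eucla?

4 hours

Convert departure to UTC: 12:25 AM − 11:00 = 1:25 PM UTC on Jan 20.
Add 9 hours flight time → 10:25 PM UTC.
Eucla is UTC+8:45, so local arrival = 10:25 PM + 8:45 = 7:10 AM on Jan 21.
Layover = 11:10 AM − 7:10 AM = 4 hours.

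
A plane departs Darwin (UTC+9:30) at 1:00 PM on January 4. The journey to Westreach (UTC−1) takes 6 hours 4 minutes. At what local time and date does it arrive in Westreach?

Convert departure to UTC: 1:00 PM − 9:30 = 3:30 AM UTC on Jan 4.
Add 6 hours and 4 minutes travel time → 9:34 AM UTC.
Westreach is UTC−1:00, so local arrival = 9:34 AM − 1:00 = 8:34 AM on Jan 4.

8:34 AM on January 4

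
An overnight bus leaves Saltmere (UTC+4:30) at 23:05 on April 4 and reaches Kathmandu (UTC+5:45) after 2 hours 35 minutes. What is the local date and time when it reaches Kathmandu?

02:55 on April 5

Kathmandu is 1:15 ahead of Saltmere.
After 2 hours 35 minutes it is 01:40 (Apr 5) in Saltmere.
Shift by the zone difference: 01:40 + 1:15 = 02:55 on Apr 5 in Kathmandu.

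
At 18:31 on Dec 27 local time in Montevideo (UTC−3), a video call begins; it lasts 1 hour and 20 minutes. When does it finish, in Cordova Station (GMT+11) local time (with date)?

09:51 on Dec 28

Cordova Station is 14:00 ahead of Montevideo.
After 1 hour and 20 minutes it is 19:51 in Montevideo.
Shift by the zone difference: 19:51 + 14:00 = 09:51 on Dec 28 in Cordova Station.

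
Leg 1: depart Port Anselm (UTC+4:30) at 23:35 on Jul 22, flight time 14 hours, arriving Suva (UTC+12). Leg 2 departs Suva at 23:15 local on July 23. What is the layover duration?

Convert departure to UTC: 23:35 − 4:30 = 19:05 UTC on Jul 22.
Add 14 hours flight time → 09:05 UTC (Jul 23).
Suva is UTC+12:00, so local arrival = 09:05 + 12:00 = 21:05 on Jul 23.
Layover = 23:15 − 21:05 = 2 hours 10 minutes.

2 hours 10 minutes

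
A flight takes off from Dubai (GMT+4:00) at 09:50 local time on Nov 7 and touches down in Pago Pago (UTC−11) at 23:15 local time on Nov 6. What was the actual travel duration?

4 hours 25 minutes

Departure in UTC: 09:50 − 4:00 = 05:50 on Nov 7.
Arrival in UTC: 23:15 + 11:00 = 10:15 on Nov 7.
Elapsed = 10:15 − 05:50 = 4 hours 25 minutes.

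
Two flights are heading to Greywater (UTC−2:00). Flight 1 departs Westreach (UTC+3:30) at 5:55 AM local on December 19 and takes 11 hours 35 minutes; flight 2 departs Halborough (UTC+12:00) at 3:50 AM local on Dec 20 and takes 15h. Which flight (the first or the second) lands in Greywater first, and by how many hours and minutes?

Flight 1 in UTC: 5:55 AM − 3:30 = 2:25 AM on Dec 19.
+11 hours and 35 minutes → arrive 2:00 PM UTC on Dec 19.
Flight 2 in UTC: 3:50 AM − 12:00 = 3:50 PM on Dec 19.
+15 hours → arrive 6:50 AM UTC on Dec 20.
Flight 1 lands earlier by 16 hours 50 minutes.

the first, by 16 hours 50 minutes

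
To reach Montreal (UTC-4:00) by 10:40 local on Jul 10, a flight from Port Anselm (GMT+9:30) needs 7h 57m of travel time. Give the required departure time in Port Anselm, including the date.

16:13 on July 10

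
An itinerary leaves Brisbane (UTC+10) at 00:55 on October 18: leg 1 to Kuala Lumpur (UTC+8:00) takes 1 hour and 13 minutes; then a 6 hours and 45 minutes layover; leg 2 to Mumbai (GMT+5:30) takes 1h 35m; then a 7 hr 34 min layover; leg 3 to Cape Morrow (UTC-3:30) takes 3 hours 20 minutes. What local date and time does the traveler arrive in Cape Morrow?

Convert departure to UTC: 00:55 − 10:00 = 14:55 UTC on Oct 17.
Add 1 hour 13 minutes leg 1 → 16:08 UTC.
Add 6 hours and 45 minutes layover in Kuala Lumpur → 22:53 UTC.
Add 1 hour 35 minutes leg 2 → 00:28 UTC (Oct 18).
Add 7 hours 34 minutes layover in Mumbai → 08:02 UTC.
Add 3 hours 20 minutes leg 3 → 11:22 UTC.
Cape Morrow is UTC−3:30, so local arrival = 11:22 − 3:30 = 07:52 on Oct 18.

07:52 on October 18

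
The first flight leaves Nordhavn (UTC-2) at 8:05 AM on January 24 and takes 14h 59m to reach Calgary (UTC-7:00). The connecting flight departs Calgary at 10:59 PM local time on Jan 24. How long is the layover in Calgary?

4 hours 55 minutes

Convert departure to UTC: 8:05 AM + 2:00 = 10:05 AM UTC on Jan 24.
Add 14 hours and 59 minutes flight time → 1:04 AM UTC (Jan 25).
Calgary is UTC−7:00, so local arrival = 1:04 AM − 7:00 = 6:04 PM on Jan 24.
Layover = 10:59 PM − 6:04 PM = 4 hours 55 minutes.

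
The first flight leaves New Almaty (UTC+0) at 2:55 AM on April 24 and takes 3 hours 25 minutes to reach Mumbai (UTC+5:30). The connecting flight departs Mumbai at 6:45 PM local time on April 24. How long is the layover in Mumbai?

6 hours 55 minutes

New Almaty is at UTC+0, so departure is already 2:55 AM UTC on Apr 24.
Add 3 hours 25 minutes flight time → 6:20 AM UTC.
Mumbai is UTC+5:30, so local arrival = 6:20 AM + 5:30 = 11:50 AM on Apr 24.
Layover = 6:45 PM − 11:50 AM = 6 hours 55 minutes.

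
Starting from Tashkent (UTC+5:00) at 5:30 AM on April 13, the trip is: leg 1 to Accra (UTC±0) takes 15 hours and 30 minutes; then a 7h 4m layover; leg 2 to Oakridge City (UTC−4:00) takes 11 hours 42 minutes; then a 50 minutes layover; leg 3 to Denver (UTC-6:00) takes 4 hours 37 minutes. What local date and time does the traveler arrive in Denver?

10:13 AM on April 14

Convert departure to UTC: 5:30 AM − 5:00 = 12:30 AM UTC on Apr 13.
Add 15 hours 30 minutes leg 1 → 4:00 PM UTC.
Add 7 hours and 4 minutes layover in Accra → 11:04 PM UTC.
Add 11 hours 42 minutes leg 2 → 10:46 AM UTC (Apr 14).
Add 50 minutes layover in Oakridge City → 11:36 AM UTC.
Add 4 hours 37 minutes leg 3 → 4:13 PM UTC.
Denver is UTC−6:00, so local arrival = 4:13 PM − 6:00 = 10:13 AM on Apr 14.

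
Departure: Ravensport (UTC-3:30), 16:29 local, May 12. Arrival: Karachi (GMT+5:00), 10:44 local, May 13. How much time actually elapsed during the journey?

Departure in UTC: 16:29 + 3:30 = 19:59 on May 12.
Arrival in UTC: 10:44 − 5:00 = 05:44 on May 13.
Elapsed = 05:44 − 19:59 (+1 day) = 9 hours 45 minutes.

9 hours 45 minutes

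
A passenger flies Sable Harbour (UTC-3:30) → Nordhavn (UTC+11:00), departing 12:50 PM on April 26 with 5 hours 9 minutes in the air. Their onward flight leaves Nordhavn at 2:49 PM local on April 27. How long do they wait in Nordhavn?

Convert departure to UTC: 12:50 PM + 3:30 = 4:20 PM UTC on Apr 26.
Add 5 hours and 9 minutes flight time → 9:29 PM UTC.
Nordhavn is UTC+11:00, so local arrival = 9:29 PM + 11:00 = 8:29 AM on Apr 27.
Layover = 2:49 PM − 8:29 AM = 6 hours 20 minutes.

6 hours 20 minutes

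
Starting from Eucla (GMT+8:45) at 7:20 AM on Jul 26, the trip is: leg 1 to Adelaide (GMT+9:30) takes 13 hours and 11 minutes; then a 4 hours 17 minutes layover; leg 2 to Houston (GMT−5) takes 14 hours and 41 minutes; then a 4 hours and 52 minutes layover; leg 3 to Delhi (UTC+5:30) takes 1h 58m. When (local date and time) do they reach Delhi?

Convert departure to UTC: 7:20 AM − 8:45 = 10:35 PM UTC on Jul 25.
Add 13 hours 11 minutes leg 1 → 11:46 AM UTC (Jul 26).
Add 4 hours 17 minutes layover in Adelaide → 4:03 PM UTC.
Add 14 hours and 41 minutes leg 2 → 6:44 AM UTC (Jul 27).
Add 4 hours 52 minutes layover in Houston → 11:36 AM UTC.
Add 1 hour and 58 minutes leg 3 → 1:34 PM UTC.
Delhi is UTC+5:30, so local arrival = 1:34 PM + 5:30 = 7:04 PM on Jul 27.

7:04 PM on Jul 27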